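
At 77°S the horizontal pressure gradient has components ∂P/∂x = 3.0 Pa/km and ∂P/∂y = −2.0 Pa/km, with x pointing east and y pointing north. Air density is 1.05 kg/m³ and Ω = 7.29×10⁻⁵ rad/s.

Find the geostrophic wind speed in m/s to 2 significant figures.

Coriolis parameter at 77°S:
f = 2Ω sin φ = 2 × 7.29×10⁻⁵ × sin 77° = 1.42×10⁻⁴ s⁻¹
In the Southern Hemisphere f is negative: f = −1.42×10⁻⁴ s⁻¹.
Component geostrophic relations (x east, y north):
u_g = −(1/(fρ)) ∂P/∂y,  v_g = (1/(fρ)) ∂P/∂x
u_g = −(−2.0×10⁻³)/(−1.42×10⁻⁴ × 1.05) = −13.4 m/s;  v_g = (3.0×10⁻³)/(−1.42×10⁻⁴ × 1.05) = −20.1 m/s
|V_g| = √(u_g² + v_g²) = 24.2 m/s

24 m/s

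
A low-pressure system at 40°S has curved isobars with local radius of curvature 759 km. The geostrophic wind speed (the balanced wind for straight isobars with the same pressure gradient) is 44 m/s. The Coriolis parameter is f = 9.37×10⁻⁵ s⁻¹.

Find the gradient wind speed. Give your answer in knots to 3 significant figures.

59.7 knots

Around a low, centrifugal force acts outward with Coriolis, so pressure-gradient force balances both:
(1/ρ)|∂P/∂n| = fV + V²/R  →  V² + fR·V − fR·V_g = 0
With fR = 9.37×10⁻⁵ × 759×10³ m = 71.1 m/s:
V = [−fR + √((fR)² + 4 fR V_g)]/2 = [−71.1 + √(71.1² + 4×71.1×44)]/2 = 30.7 m/s
Subgeostrophic (V < V_g = 44 m/s), as expected around a low.
Converting: 30.7 m/s × 1.944 = 59.7 knots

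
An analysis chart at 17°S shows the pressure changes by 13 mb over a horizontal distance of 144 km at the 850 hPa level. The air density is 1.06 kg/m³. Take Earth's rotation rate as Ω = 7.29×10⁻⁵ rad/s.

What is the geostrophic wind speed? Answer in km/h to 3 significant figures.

Coriolis parameter at 17°S:
f = 2Ω sin φ = 2 × 7.29×10⁻⁵ × sin 17° = 4.26×10⁻⁵ s⁻¹
Pressure gradient: |∂P/∂n| = 1300 Pa / 144000 m = 9.03×10⁻³ Pa/m
Geostrophic balance (pressure-gradient force = Coriolis force):
V_g = (1/(fρ)) |∂P/∂n| = 9.03×10⁻³ / (4.26×10⁻⁵ × 1.06) = 200 m/s
Converting: 200 m/s × 3.6 = 719 km/h

719 km/h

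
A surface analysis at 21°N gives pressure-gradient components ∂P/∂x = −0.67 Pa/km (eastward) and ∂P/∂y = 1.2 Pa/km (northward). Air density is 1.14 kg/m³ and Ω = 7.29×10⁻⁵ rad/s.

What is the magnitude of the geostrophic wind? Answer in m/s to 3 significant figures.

23.1 m/s

Coriolis parameter at 21°N:
f = 2Ω sin φ = 2 × 7.29×10⁻⁵ × sin 21° = 5.23×10⁻⁵ s⁻¹
Component geostrophic relations (x east, y north):
u_g = −(1/(fρ)) ∂P/∂y,  v_g = (1/(fρ)) ∂P/∂x
u_g = −(1.2×10⁻³)/(5.23×10⁻⁵ × 1.14) = −20.1 m/s;  v_g = (−0.67×10⁻³)/(5.23×10⁻⁵ × 1.14) = −11.2 m/s
|V_g| = √(u_g² + v_g²) = 23.1 m/s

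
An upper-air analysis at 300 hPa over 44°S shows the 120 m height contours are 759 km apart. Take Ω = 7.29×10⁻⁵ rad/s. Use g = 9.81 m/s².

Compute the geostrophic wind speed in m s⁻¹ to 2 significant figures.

15 m s⁻¹

Coriolis parameter at 44°S:
f = 2Ω sin φ = 2 × 7.29×10⁻⁵ × sin 44° = 1.01×10⁻⁴ s⁻¹
Height gradient: |∂Z/∂n| = 120 m / 759000 m = 1.58×10⁻⁴
On a pressure surface, geostrophic balance gives V_g = (g/f)|∂Z/∂n|:
V_g = 9.81 × 1.58×10⁻⁴ / 1.01×10⁻⁴ = 15.3 m/s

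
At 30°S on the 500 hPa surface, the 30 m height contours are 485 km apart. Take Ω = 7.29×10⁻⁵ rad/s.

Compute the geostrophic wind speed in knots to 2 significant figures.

Coriolis parameter at 30°S:
f = 2Ω sin φ = 2 × 7.29×10⁻⁵ × sin 30° = 7.29×10⁻⁵ s⁻¹
Height gradient: |∂Z/∂n| = 30 m / 485000 m = 6.19×10⁻⁵
On a pressure surface, geostrophic balance gives V_g = (g/f)|∂Z/∂n|:
V_g = 9.81 × 6.19×10⁻⁵ / 7.29×10⁻⁵ = 8.32 m/s
Converting: 8.32 m/s × 1.944 = 16 knots

16 knots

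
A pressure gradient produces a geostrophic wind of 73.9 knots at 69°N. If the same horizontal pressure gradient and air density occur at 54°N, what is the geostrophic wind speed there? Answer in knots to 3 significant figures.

85.3 knots

With the same pressure gradient and density, V_g ∝ 1/f ∝ 1/sin φ.
V₂ = V₁ · sin φ₁ / sin φ₂ = 73.9 × sin 69° / sin 54°
V₂ = 73.9 × 0.9336/0.8090 = 85.3 knots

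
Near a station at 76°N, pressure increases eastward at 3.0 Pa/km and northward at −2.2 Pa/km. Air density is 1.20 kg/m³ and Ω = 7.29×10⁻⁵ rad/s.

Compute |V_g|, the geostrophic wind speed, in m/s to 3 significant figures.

Coriolis parameter at 76°N:
f = 2Ω sin φ = 2 × 7.29×10⁻⁵ × sin 76° = 1.41×10⁻⁴ s⁻¹
Component geostrophic relations (x east, y north):
u_g = −(1/(fρ)) ∂P/∂y,  v_g = (1/(fρ)) ∂P/∂x
u_g = −(−2.2×10⁻³)/(1.41×10⁻⁴ × 1.20) = 13.0 m/s;  v_g = (3.0×10⁻³)/(1.41×10⁻⁴ × 1.20) = 17.7 m/s
|V_g| = √(u_g² + v_g²) = 21.9 m/s

21.9 m/s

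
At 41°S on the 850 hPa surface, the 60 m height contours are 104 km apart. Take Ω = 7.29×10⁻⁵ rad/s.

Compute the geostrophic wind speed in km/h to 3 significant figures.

Coriolis parameter at 41°S:
f = 2Ω sin φ = 2 × 7.29×10⁻⁵ × sin 41° = 9.57×10⁻⁵ s⁻¹
Height gradient: |∂Z/∂n| = 60 m / 104000 m = 5.77×10⁻⁴
On a pressure surface, geostrophic balance gives V_g = (g/f)|∂Z/∂n|:
V_g = 9.81 × 5.77×10⁻⁴ / 9.57×10⁻⁵ = 59.2 m/s
Converting: 59.2 m/s × 3.6 = 213 km/h

213 km/h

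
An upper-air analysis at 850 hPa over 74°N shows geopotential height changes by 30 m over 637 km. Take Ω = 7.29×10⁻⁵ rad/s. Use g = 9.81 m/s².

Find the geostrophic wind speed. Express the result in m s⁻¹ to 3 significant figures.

3.30 m s⁻¹

Coriolis parameter at 74°N:
f = 2Ω sin φ = 2 × 7.29×10⁻⁵ × sin 74° = 1.40×10⁻⁴ s⁻¹
Height gradient: |∂Z/∂n| = 30 m / 637000 m = 4.71×10⁻⁵
On a pressure surface, geostrophic balance gives V_g = (g/f)|∂Z/∂n|:
V_g = 9.81 × 4.71×10⁻⁵ / 1.40×10⁻⁴ = 3.30 m/s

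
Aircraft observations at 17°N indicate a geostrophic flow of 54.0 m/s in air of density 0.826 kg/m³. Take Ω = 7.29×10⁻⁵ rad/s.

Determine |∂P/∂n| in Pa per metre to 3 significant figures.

1.90×10⁻³ Pa/m

Coriolis parameter at 17°N:
f = 2Ω sin φ = 2 × 7.29×10⁻⁵ × sin 17° = 4.26×10⁻⁵ s⁻¹
Geostrophic balance rearranged: |∂P/∂n| = f ρ V_g
|∂P/∂n| = 4.26×10⁻⁵ × 0.826 × 54.0 = 1.90×10⁻³ Pa/m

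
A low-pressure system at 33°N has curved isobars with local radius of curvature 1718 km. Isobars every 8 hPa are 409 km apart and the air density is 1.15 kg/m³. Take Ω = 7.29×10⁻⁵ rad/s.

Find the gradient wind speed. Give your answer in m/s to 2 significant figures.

19 m/s

Coriolis parameter at 33°N:
f = 2Ω sin φ = 2 × 7.29×10⁻⁵ × sin 33° = 7.94×10⁻⁵ s⁻¹
Pressure gradient: |∂P/∂n| = 800 Pa / 409000 m = 1.96×10⁻³ Pa/m
Geostrophic speed: V_g = |∂P/∂n|/(fρ) = 1.96×10⁻³/(7.94×10⁻⁵ × 1.15) = 21.4 m/s
Around a low, centrifugal force acts outward with Coriolis, so pressure-gradient force balances both:
(1/ρ)|∂P/∂n| = fV + V²/R  →  V² + fR·V − fR·V_g = 0
With fR = 7.94×10⁻⁵ × 1718×10³ m = 136 m/s:
V = [−fR + √((fR)² + 4 fR V_g)]/2 = [−136 + √(136² + 4×136×21.4)]/2 = 18.8 m/s
Subgeostrophic (V < V_g = 21.4 m/s), as expected around a low.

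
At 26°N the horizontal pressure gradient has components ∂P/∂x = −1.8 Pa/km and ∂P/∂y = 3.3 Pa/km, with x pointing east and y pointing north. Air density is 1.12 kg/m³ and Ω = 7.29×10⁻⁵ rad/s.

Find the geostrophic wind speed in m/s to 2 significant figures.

53 m/s

Coriolis parameter at 26°N:
f = 2Ω sin φ = 2 × 7.29×10⁻⁵ × sin 26° = 6.39×10⁻⁵ s⁻¹
Component geostrophic relations (x east, y north):
u_g = −(1/(fρ)) ∂P/∂y,  v_g = (1/(fρ)) ∂P/∂x
u_g = −(3.3×10⁻³)/(6.39×10⁻⁵ × 1.12) = −46.1 m/s;  v_g = (−1.8×10⁻³)/(6.39×10⁻⁵ × 1.12) = −25.1 m/s
|V_g| = √(u_g² + v_g²) = 52.5 m/s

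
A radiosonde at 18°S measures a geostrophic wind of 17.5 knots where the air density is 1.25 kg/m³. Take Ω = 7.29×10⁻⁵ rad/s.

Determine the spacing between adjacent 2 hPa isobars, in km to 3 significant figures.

394 km

Coriolis parameter at 18°S:
f = 2Ω sin φ = 2 × 7.29×10⁻⁵ × sin 18° = 4.51×10⁻⁵ s⁻¹
Wind speed in SI: 17.5 knots = 9.00 m/s
Geostrophic balance rearranged: |∂P/∂n| = f ρ V_g
|∂P/∂n| = 4.51×10⁻⁵ × 1.25 × 9.00 = 5.07×10⁻⁴ Pa/m
Isobar spacing: Δn = ΔP/|∂P/∂n| = 200 Pa / 5.07×10⁻⁴ Pa/m = 394461 m ≈ 394 km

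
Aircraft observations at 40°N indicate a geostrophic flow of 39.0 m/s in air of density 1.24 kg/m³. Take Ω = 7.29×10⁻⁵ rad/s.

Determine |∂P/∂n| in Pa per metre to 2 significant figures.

4.5×10⁻³ Pa/m

Coriolis parameter at 40°N:
f = 2Ω sin φ = 2 × 7.29×10⁻⁵ × sin 40° = 9.37×10⁻⁵ s⁻¹
Geostrophic balance rearranged: |∂P/∂n| = f ρ V_g
|∂P/∂n| = 9.37×10⁻⁵ × 1.24 × 39.0 = 4.53×10⁻³ Pa/m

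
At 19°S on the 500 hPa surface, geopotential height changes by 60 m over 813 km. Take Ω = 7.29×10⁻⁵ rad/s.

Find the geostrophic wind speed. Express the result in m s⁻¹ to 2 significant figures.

Coriolis parameter at 19°S:
f = 2Ω sin φ = 2 × 7.29×10⁻⁵ × sin 19° = 4.75×10⁻⁵ s⁻¹
Height gradient: |∂Z/∂n| = 60 m / 813000 m = 7.38×10⁻⁵
On a pressure surface, geostrophic balance gives V_g = (g/f)|∂Z/∂n|:
V_g = 9.81 × 7.38×10⁻⁵ / 4.75×10⁻⁵ = 15.3 m/s

15 m s⁻¹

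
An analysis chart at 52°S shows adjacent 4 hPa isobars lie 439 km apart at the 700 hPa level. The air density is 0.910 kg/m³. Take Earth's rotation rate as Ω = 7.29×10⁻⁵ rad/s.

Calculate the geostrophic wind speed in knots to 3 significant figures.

Coriolis parameter at 52°S:
f = 2Ω sin φ = 2 × 7.29×10⁻⁵ × sin 52° = 1.15×10⁻⁴ s⁻¹
Pressure gradient: |∂P/∂n| = 400 Pa / 439000 m = 9.11×10⁻⁴ Pa/m
Geostrophic balance (pressure-gradient force = Coriolis force):
V_g = (1/(fρ)) |∂P/∂n| = 9.11×10⁻⁴ / (1.15×10⁻⁴ × 0.910) = 8.71 m/s
Converting: 8.71 m/s × 1.944 = 16.9 knots

16.9 knots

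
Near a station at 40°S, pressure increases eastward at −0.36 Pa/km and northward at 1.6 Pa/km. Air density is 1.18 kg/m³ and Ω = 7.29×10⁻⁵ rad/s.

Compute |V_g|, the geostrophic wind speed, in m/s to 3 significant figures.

14.8 m/s

Coriolis parameter at 40°S:
f = 2Ω sin φ = 2 × 7.29×10⁻⁵ × sin 40° = 9.37×10⁻⁵ s⁻¹
In the Southern Hemisphere f is negative: f = −9.37×10⁻⁵ s⁻¹.
Component geostrophic relations (x east, y north):
u_g = −(1/(fρ)) ∂P/∂y,  v_g = (1/(fρ)) ∂P/∂x
u_g = −(1.6×10⁻³)/(−9.37×10⁻⁵ × 1.18) = 14.5 m/s;  v_g = (−0.36×10⁻³)/(−9.37×10⁻⁵ × 1.18) = 3.26 m/s
|V_g| = √(u_g² + v_g²) = 14.8 m/s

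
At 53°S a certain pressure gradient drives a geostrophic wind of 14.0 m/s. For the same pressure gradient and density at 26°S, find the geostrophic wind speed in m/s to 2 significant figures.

With the same pressure gradient and density, V_g ∝ 1/f ∝ 1/sin φ.
V₂ = V₁ · sin φ₁ / sin φ₂ = 14.0 × sin 53° / sin 26°
V₂ = 14.0 × 0.7986/0.4384 = 26 m/s

26 m/s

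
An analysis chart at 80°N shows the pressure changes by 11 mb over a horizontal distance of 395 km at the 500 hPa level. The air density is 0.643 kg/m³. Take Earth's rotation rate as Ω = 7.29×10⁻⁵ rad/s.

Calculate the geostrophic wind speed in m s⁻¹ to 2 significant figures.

30 m s⁻¹

Coriolis parameter at 80°N:
f = 2Ω sin φ = 2 × 7.29×10⁻⁵ × sin 80° = 1.44×10⁻⁴ s⁻¹
Pressure gradient: |∂P/∂n| = 1100 Pa / 395000 m = 2.78×10⁻³ Pa/m
Geostrophic balance (pressure-gradient force = Coriolis force):
V_g = (1/(fρ)) |∂P/∂n| = 2.78×10⁻³ / (1.44×10⁻⁴ × 0.643) = 30.2 m/s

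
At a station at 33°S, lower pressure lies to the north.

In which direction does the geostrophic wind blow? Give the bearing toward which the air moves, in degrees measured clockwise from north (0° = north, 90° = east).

270°

The pressure-gradient force points toward the north (bearing 000°).
Geostrophic balance: in the Southern Hemisphere the Coriolis force deflects motion to the left, so the geostrophic wind blows 90° to the left of the pressure-gradient force (low pressure on the right).
Rotating 000° by 90° counterclockwise gives 270° — the wind blows toward the west.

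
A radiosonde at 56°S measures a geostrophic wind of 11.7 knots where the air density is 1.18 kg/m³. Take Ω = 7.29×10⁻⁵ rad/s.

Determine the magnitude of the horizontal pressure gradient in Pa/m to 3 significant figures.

8.58×10⁻⁴ Pa/m

Coriolis parameter at 56°S:
f = 2Ω sin φ = 2 × 7.29×10⁻⁵ × sin 56° = 1.21×10⁻⁴ s⁻¹
Wind speed in SI: 11.7 knots = 6.02 m/s
Geostrophic balance rearranged: |∂P/∂n| = f ρ V_g
|∂P/∂n| = 1.21×10⁻⁴ × 1.18 × 6.02 = 8.58×10⁻⁴ Pa/m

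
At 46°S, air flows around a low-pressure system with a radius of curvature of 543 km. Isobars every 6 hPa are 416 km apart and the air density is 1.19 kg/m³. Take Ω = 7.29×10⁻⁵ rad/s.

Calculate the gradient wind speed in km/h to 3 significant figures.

Coriolis parameter at 46°S:
f = 2Ω sin φ = 2 × 7.29×10⁻⁵ × sin 46° = 1.05×10⁻⁴ s⁻¹
Pressure gradient: |∂P/∂n| = 600 Pa / 416000 m = 1.44×10⁻³ Pa/m
Geostrophic speed: V_g = |∂P/∂n|/(fρ) = 1.44×10⁻³/(1.05×10⁻⁴ × 1.19) = 11.6 m/s
Around a low, centrifugal force acts outward with Coriolis, so pressure-gradient force balances both:
(1/ρ)|∂P/∂n| = fV + V²/R  →  V² + fR·V − fR·V_g = 0
With fR = 1.05×10⁻⁴ × 543×10³ m = 56.9 m/s:
V = [−fR + √((fR)² + 4 fR V_g)]/2 = [−56.9 + √(56.9² + 4×56.9×11.6)]/2 = 9.85 m/s
Subgeostrophic (V < V_g = 11.6 m/s), as expected around a low.
Converting: 9.85 m/s × 3.6 = 35.5 km/h

35.5 km/h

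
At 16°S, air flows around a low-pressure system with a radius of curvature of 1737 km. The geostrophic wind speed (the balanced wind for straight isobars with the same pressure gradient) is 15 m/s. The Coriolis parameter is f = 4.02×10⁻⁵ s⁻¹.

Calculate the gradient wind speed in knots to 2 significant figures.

25 knots

Around a low, centrifugal force acts outward with Coriolis, so pressure-gradient force balances both:
(1/ρ)|∂P/∂n| = fV + V²/R  →  V² + fR·V − fR·V_g = 0
With fR = 4.02×10⁻⁵ × 1737×10³ m = 69.8 m/s:
V = [−fR + √((fR)² + 4 fR V_g)]/2 = [−69.8 + √(69.8² + 4×69.8×15)]/2 = 12.7 m/s
Subgeostrophic (V < V_g = 15 m/s), as expected around a low.
Converting: 12.7 m/s × 1.944 = 25 knots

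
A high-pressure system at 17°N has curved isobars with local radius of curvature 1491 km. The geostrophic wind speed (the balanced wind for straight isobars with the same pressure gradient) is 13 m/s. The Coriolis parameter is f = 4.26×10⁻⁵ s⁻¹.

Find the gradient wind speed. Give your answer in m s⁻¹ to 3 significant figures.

18.2 m s⁻¹

Around a high, pressure-gradient force acts outward with centrifugal, so Coriolis balances both:
fV = (1/ρ)|∂P/∂n| + V²/R  →  V² − fR·V + fR·V_g = 0
With fR = 4.26×10⁻⁵ × 1491×10³ m = 63.5 m/s:
V = [fR − √((fR)² − 4 fR V_g)]/2 = [63.5 − √(63.5² − 4×63.5×13)]/2 = 18.2 m/s
Supergeostrophic (V > V_g = 13 m/s), as expected around a high.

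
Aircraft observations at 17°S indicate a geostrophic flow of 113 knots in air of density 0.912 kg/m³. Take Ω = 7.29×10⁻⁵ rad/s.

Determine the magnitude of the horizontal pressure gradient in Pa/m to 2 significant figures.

2.3×10⁻³ Pa/m

Coriolis parameter at 17°S:
f = 2Ω sin φ = 2 × 7.29×10⁻⁵ × sin 17° = 4.26×10⁻⁵ s⁻¹
Wind speed in SI: 113 knots = 58.1 m/s
Geostrophic balance rearranged: |∂P/∂n| = f ρ V_g
|∂P/∂n| = 4.26×10⁻⁵ × 0.912 × 58.1 = 2.26×10⁻³ Pa/m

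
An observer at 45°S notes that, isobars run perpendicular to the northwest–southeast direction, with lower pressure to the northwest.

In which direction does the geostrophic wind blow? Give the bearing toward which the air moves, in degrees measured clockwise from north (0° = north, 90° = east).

225°

The pressure-gradient force points toward the northwest (bearing 315°).
Geostrophic balance: in the Southern Hemisphere the Coriolis force deflects motion to the left, so the geostrophic wind blows 90° to the left of the pressure-gradient force (low pressure on the right).
Rotating 315° by 90° counterclockwise gives 225° — the wind blows toward the southwest.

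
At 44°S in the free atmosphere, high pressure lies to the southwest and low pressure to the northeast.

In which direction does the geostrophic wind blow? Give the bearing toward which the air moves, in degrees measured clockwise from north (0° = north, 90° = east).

The pressure-gradient force points toward the northeast (bearing 045°).
Geostrophic balance: in the Southern Hemisphere the Coriolis force deflects motion to the left, so the geostrophic wind blows 90° to the left of the pressure-gradient force (low pressure on the right).
Rotating 045° by 90° counterclockwise gives 315° — the wind blows toward the northwest.

315°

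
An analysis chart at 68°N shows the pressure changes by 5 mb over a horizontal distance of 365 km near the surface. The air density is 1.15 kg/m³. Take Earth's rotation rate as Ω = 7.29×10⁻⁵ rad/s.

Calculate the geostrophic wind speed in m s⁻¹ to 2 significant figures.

8.8 m s⁻¹

Coriolis parameter at 68°N:
f = 2Ω sin φ = 2 × 7.29×10⁻⁵ × sin 68° = 1.35×10⁻⁴ s⁻¹
Pressure gradient: |∂P/∂n| = 500 Pa / 365000 m = 1.37×10⁻³ Pa/m
Geostrophic balance (pressure-gradient force = Coriolis force):
V_g = (1/(fρ)) |∂P/∂n| = 1.37×10⁻³ / (1.35×10⁻⁴ × 1.15) = 8.81 m/s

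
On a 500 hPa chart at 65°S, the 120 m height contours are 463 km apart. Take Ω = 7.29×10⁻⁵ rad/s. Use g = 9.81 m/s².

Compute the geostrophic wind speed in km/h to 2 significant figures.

Coriolis parameter at 65°S:
f = 2Ω sin φ = 2 × 7.29×10⁻⁵ × sin 65° = 1.32×10⁻⁴ s⁻¹
Height gradient: |∂Z/∂n| = 120 m / 463000 m = 2.59×10⁻⁴
On a pressure surface, geostrophic balance gives V_g = (g/f)|∂Z/∂n|:
V_g = 9.81 × 2.59×10⁻⁴ / 1.32×10⁻⁴ = 19.2 m/s
Converting: 19.2 m/s × 3.6 = 69 km/h

69 km/h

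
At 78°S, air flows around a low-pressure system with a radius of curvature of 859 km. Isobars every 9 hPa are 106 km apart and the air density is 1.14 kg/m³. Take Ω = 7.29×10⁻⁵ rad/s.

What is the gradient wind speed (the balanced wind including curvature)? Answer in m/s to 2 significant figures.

39 m/s

Coriolis parameter at 78°S:
f = 2Ω sin φ = 2 × 7.29×10⁻⁵ × sin 78° = 1.43×10⁻⁴ s⁻¹
Pressure gradient: |∂P/∂n| = 900 Pa / 106000 m = 8.49×10⁻³ Pa/m
Geostrophic speed: V_g = |∂P/∂n|/(fρ) = 8.49×10⁻³/(1.43×10⁻⁴ × 1.14) = 52.2 m/s
Around a low, centrifugal force acts outward with Coriolis, so pressure-gradient force balances both:
(1/ρ)|∂P/∂n| = fV + V²/R  →  V² + fR·V − fR·V_g = 0
With fR = 1.43×10⁻⁴ × 859×10³ m = 123 m/s:
V = [−fR + √((fR)² + 4 fR V_g)]/2 = [−123 + √(123² + 4×123×52.2)]/2 = 39.5 m/s
Subgeostrophic (V < V_g = 52.2 m/s), as expected around a low.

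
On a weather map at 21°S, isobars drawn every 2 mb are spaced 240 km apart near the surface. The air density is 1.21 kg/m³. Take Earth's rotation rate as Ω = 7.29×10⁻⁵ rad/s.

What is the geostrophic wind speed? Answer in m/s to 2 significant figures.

13 m/s

Coriolis parameter at 21°S:
f = 2Ω sin φ = 2 × 7.29×10⁻⁵ × sin 21° = 5.23×10⁻⁵ s⁻¹
Pressure gradient: |∂P/∂n| = 200 Pa / 240000 m = 8.33×10⁻⁴ Pa/m
Geostrophic balance (pressure-gradient force = Coriolis force):
V_g = (1/(fρ)) |∂P/∂n| = 8.33×10⁻⁴ / (5.23×10⁻⁵ × 1.21) = 13.2 m/s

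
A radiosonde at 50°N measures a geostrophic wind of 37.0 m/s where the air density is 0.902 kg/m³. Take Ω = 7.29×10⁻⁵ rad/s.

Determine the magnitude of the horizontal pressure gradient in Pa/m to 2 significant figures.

Coriolis parameter at 50°N:
f = 2Ω sin φ = 2 × 7.29×10⁻⁵ × sin 50° = 1.12×10⁻⁴ s⁻¹
Geostrophic balance rearranged: |∂P/∂n| = f ρ V_g
|∂P/∂n| = 1.12×10⁻⁴ × 0.902 × 37.0 = 3.73×10⁻³ Pa/m

3.7×10⁻³ Pa/m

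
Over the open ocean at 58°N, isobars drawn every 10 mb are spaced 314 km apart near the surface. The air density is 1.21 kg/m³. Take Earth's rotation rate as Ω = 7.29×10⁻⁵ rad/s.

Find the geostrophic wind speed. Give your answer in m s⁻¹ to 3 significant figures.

21.3 m s⁻¹

Coriolis parameter at 58°N:
f = 2Ω sin φ = 2 × 7.29×10⁻⁵ × sin 58° = 1.24×10⁻⁴ s⁻¹
Pressure gradient: |∂P/∂n| = 1000 Pa / 314000 m = 3.18×10⁻³ Pa/m
Geostrophic balance (pressure-gradient force = Coriolis force):
V_g = (1/(fρ)) |∂P/∂n| = 3.18×10⁻³ / (1.24×10⁻⁴ × 1.21) = 21.3 m/s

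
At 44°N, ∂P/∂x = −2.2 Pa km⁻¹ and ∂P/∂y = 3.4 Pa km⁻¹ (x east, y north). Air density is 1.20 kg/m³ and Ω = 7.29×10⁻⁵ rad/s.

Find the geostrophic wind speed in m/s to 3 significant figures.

33.3 m/s

Coriolis parameter at 44°N:
f = 2Ω sin φ = 2 × 7.29×10⁻⁵ × sin 44° = 1.01×10⁻⁴ s⁻¹
Component geostrophic relations (x east, y north):
u_g = −(1/(fρ)) ∂P/∂y,  v_g = (1/(fρ)) ∂P/∂x
u_g = −(3.4×10⁻³)/(1.01×10⁻⁴ × 1.20) = −28.0 m/s;  v_g = (−2.2×10⁻³)/(1.01×10⁻⁴ × 1.20) = −18.1 m/s
|V_g| = √(u_g² + v_g²) = 33.3 m/s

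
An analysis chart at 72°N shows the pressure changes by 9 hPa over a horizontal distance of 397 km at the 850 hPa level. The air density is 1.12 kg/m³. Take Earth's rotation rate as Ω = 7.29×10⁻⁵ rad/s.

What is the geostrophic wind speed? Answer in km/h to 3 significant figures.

52.5 km/h

Coriolis parameter at 72°N:
f = 2Ω sin φ = 2 × 7.29×10⁻⁵ × sin 72° = 1.39×10⁻⁴ s⁻¹
Pressure gradient: |∂P/∂n| = 900 Pa / 397000 m = 2.27×10⁻³ Pa/m
Geostrophic balance (pressure-gradient force = Coriolis force):
V_g = (1/(fρ)) |∂P/∂n| = 2.27×10⁻³ / (1.39×10⁻⁴ × 1.12) = 14.6 m/s
Converting: 14.6 m/s × 3.6 = 52.5 km/h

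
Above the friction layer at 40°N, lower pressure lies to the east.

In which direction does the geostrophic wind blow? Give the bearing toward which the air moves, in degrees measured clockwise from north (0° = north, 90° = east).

The pressure-gradient force points toward the east (bearing 090°).
Geostrophic balance: in the Northern Hemisphere the Coriolis force deflects motion to the right, so the geostrophic wind blows 90° to the right of the pressure-gradient force (low pressure on the left).
Rotating 090° by 90° clockwise gives 180° — the wind blows toward the south.

180°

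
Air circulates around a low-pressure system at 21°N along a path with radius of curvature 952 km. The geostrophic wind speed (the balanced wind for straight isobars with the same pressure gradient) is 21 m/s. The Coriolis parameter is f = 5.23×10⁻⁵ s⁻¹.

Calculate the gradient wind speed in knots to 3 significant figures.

Around a low, centrifugal force acts outward with Coriolis, so pressure-gradient force balances both:
(1/ρ)|∂P/∂n| = fV + V²/R  →  V² + fR·V − fR·V_g = 0
With fR = 5.23×10⁻⁵ × 952×10³ m = 49.8 m/s:
V = [−fR + √((fR)² + 4 fR V_g)]/2 = [−49.8 + √(49.8² + 4×49.8×21)]/2 = 15.9 m/s
Subgeostrophic (V < V_g = 21 m/s), as expected around a low.
Converting: 15.9 m/s × 1.944 = 30.9 knots

30.9 knots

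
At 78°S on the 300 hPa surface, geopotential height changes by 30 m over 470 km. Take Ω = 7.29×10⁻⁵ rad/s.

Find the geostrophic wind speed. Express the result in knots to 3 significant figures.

8.53 knots

Coriolis parameter at 78°S:
f = 2Ω sin φ = 2 × 7.29×10⁻⁵ × sin 78° = 1.43×10⁻⁴ s⁻¹
Height gradient: |∂Z/∂n| = 30 m / 470000 m = 6.38×10⁻⁵
On a pressure surface, geostrophic balance gives V_g = (g/f)|∂Z/∂n|:
V_g = 9.81 × 6.38×10⁻⁵ / 1.43×10⁻⁴ = 4.39 m/s
Converting: 4.39 m/s × 1.944 = 8.53 knots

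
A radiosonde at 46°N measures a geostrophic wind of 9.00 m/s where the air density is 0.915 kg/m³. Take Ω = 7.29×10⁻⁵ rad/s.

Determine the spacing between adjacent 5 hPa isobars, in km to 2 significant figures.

Coriolis parameter at 46°N:
f = 2Ω sin φ = 2 × 7.29×10⁻⁵ × sin 46° = 1.05×10⁻⁴ s⁻¹
Geostrophic balance rearranged: |∂P/∂n| = f ρ V_g
|∂P/∂n| = 1.05×10⁻⁴ × 0.915 × 9.00 = 8.64×10⁻⁴ Pa/m
Isobar spacing: Δn = ΔP/|∂P/∂n| = 500 Pa / 8.64×10⁻⁴ Pa/m = 578915 m ≈ 580 km

580 km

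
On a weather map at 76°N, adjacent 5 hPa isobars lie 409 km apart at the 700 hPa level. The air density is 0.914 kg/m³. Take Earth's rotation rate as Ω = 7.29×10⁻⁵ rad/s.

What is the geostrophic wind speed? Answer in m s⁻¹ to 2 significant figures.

9.5 m s⁻¹

Coriolis parameter at 76°N:
f = 2Ω sin φ = 2 × 7.29×10⁻⁵ × sin 76° = 1.41×10⁻⁴ s⁻¹
Pressure gradient: |∂P/∂n| = 500 Pa / 409000 m = 1.22×10⁻³ Pa/m
Geostrophic balance (pressure-gradient force = Coriolis force):
V_g = (1/(fρ)) |∂P/∂n| = 1.22×10⁻³ / (1.41×10⁻⁴ × 0.914) = 9.45 m/s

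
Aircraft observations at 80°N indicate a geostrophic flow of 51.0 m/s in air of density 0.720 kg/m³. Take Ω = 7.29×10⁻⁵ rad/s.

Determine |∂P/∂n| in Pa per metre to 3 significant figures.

5.27×10⁻³ Pa/m

Coriolis parameter at 80°N:
f = 2Ω sin φ = 2 × 7.29×10⁻⁵ × sin 80° = 1.44×10⁻⁴ s⁻¹
Geostrophic balance rearranged: |∂P/∂n| = f ρ V_g
|∂P/∂n| = 1.44×10⁻⁴ × 0.720 × 51.0 = 5.27×10⁻³ Pa/m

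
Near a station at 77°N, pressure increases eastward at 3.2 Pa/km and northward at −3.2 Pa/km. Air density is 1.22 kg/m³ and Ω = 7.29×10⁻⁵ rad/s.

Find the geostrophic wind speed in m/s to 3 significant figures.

26.1 m/s

Coriolis parameter at 77°N:
f = 2Ω sin φ = 2 × 7.29×10⁻⁵ × sin 77° = 1.42×10⁻⁴ s⁻¹
Component geostrophic relations (x east, y north):
u_g = −(1/(fρ)) ∂P/∂y,  v_g = (1/(fρ)) ∂P/∂x
u_g = −(−3.2×10⁻³)/(1.42×10⁻⁴ × 1.22) = 18.5 m/s;  v_g = (3.2×10⁻³)/(1.42×10⁻⁴ × 1.22) = 18.5 m/s
|V_g| = √(u_g² + v_g²) = 26.1 m/s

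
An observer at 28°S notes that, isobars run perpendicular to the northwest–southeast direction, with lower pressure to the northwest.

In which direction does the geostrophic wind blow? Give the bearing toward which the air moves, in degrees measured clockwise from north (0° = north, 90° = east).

225°

The pressure-gradient force points toward the northwest (bearing 315°).
Geostrophic balance: in the Southern Hemisphere the Coriolis force deflects motion to the left, so the geostrophic wind blows 90° to the left of the pressure-gradient force (low pressure on the right).
Rotating 315° by 90° counterclockwise gives 225° — the wind blows toward the southwest.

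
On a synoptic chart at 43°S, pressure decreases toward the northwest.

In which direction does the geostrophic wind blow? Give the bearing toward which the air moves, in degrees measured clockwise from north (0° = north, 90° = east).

225°

The pressure-gradient force points toward the northwest (bearing 315°).
Geostrophic balance: in the Southern Hemisphere the Coriolis force deflects motion to the left, so the geostrophic wind blows 90° to the left of the pressure-gradient force (low pressure on the right).
Rotating 315° by 90° counterclockwise gives 225° — the wind blows toward the southwest.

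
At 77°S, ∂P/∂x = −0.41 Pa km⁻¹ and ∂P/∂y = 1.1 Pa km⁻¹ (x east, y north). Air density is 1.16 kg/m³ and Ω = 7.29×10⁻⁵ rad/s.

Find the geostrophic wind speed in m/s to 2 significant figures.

Coriolis parameter at 77°S:
f = 2Ω sin φ = 2 × 7.29×10⁻⁵ × sin 77° = 1.42×10⁻⁴ s⁻¹
In the Southern Hemisphere f is negative: f = −1.42×10⁻⁴ s⁻¹.
Component geostrophic relations (x east, y north):
u_g = −(1/(fρ)) ∂P/∂y,  v_g = (1/(fρ)) ∂P/∂x
u_g = −(1.1×10⁻³)/(−1.42×10⁻⁴ × 1.16) = 6.68 m/s;  v_g = (−0.41×10⁻³)/(−1.42×10⁻⁴ × 1.16) = 2.49 m/s
|V_g| = √(u_g² + v_g²) = 7.12 m/s

7.1 m/s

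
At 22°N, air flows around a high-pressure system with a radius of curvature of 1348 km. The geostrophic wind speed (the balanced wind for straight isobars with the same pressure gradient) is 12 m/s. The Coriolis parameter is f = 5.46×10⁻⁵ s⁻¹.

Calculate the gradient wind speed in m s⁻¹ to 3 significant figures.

Around a high, pressure-gradient force acts outward with centrifugal, so Coriolis balances both:
fV = (1/ρ)|∂P/∂n| + V²/R  →  V² − fR·V + fR·V_g = 0
With fR = 5.46×10⁻⁵ × 1348×10³ m = 73.6 m/s:
V = [fR − √((fR)² − 4 fR V_g)]/2 = [73.6 − √(73.6² − 4×73.6×12)]/2 = 15.1 m/s
Supergeostrophic (V > V_g = 12 m/s), as expected around a high.

15.1 m s⁻¹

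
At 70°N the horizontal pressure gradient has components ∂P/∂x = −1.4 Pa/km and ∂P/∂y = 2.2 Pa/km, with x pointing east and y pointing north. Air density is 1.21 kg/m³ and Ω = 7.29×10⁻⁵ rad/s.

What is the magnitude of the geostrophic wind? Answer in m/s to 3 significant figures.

15.7 m/s

Coriolis parameter at 70°N:
f = 2Ω sin φ = 2 × 7.29×10⁻⁵ × sin 70° = 1.37×10⁻⁴ s⁻¹
Component geostrophic relations (x east, y north):
u_g = −(1/(fρ)) ∂P/∂y,  v_g = (1/(fρ)) ∂P/∂x
u_g = −(2.2×10⁻³)/(1.37×10⁻⁴ × 1.21) = −13.3 m/s;  v_g = (−1.4×10⁻³)/(1.37×10⁻⁴ × 1.21) = −8.44 m/s
|V_g| = √(u_g² + v_g²) = 15.7 m/s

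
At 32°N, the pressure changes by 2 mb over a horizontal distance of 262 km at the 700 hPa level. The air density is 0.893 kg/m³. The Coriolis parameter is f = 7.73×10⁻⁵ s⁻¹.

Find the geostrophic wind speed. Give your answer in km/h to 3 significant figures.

39.8 km/h

Pressure gradient: |∂P/∂n| = 200 Pa / 262000 m = 7.63×10⁻⁴ Pa/m
Geostrophic balance (pressure-gradient force = Coriolis force):
V_g = (1/(fρ)) |∂P/∂n| = 7.63×10⁻⁴ / (7.73×10⁻⁵ × 0.893) = 11.1 m/s
Converting: 11.1 m/s × 3.6 = 39.8 km/h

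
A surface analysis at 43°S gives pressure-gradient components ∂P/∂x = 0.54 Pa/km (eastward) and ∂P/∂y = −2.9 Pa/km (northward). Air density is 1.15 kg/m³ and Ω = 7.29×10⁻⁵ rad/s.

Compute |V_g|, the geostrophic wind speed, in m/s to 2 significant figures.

26 m/s

Coriolis parameter at 43°S:
f = 2Ω sin φ = 2 × 7.29×10⁻⁵ × sin 43° = 9.94×10⁻⁵ s⁻¹
In the Southern Hemisphere f is negative: f = −9.94×10⁻⁵ s⁻¹.
Component geostrophic relations (x east, y north):
u_g = −(1/(fρ)) ∂P/∂y,  v_g = (1/(fρ)) ∂P/∂x
u_g = −(−2.9×10⁻³)/(−9.94×10⁻⁵ × 1.15) = −25.4 m/s;  v_g = (0.54×10⁻³)/(−9.94×10⁻⁵ × 1.15) = −4.72 m/s
|V_g| = √(u_g² + v_g²) = 25.8 m/s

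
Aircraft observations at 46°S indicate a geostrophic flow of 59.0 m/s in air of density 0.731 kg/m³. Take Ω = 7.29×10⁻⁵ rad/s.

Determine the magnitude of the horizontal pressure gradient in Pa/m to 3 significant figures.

4.52×10⁻³ Pa/m

Coriolis parameter at 46°S:
f = 2Ω sin φ = 2 × 7.29×10⁻⁵ × sin 46° = 1.05×10⁻⁴ s⁻¹
Geostrophic balance rearranged: |∂P/∂n| = f ρ V_g
|∂P/∂n| = 1.05×10⁻⁴ × 0.731 × 59.0 = 4.52×10⁻³ Pa/m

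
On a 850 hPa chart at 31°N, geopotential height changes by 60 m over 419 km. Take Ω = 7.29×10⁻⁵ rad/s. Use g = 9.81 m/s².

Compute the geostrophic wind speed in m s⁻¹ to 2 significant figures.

Coriolis parameter at 31°N:
f = 2Ω sin φ = 2 × 7.29×10⁻⁵ × sin 31° = 7.51×10⁻⁵ s⁻¹
Height gradient: |∂Z/∂n| = 60 m / 419000 m = 1.43×10⁻⁴
On a pressure surface, geostrophic balance gives V_g = (g/f)|∂Z/∂n|:
V_g = 9.81 × 1.43×10⁻⁴ / 7.51×10⁻⁵ = 18.7 m/s

19 m s⁻¹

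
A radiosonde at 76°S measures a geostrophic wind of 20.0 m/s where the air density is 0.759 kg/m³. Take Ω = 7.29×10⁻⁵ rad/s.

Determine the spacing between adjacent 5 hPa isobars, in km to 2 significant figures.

230 km

Coriolis parameter at 76°S:
f = 2Ω sin φ = 2 × 7.29×10⁻⁵ × sin 76° = 1.41×10⁻⁴ s⁻¹
Geostrophic balance rearranged: |∂P/∂n| = f ρ V_g
|∂P/∂n| = 1.41×10⁻⁴ × 0.759 × 20.0 = 2.15×10⁻³ Pa/m
Isobar spacing: Δn = ΔP/|∂P/∂n| = 500 Pa / 2.15×10⁻³ Pa/m = 232829 m ≈ 230 km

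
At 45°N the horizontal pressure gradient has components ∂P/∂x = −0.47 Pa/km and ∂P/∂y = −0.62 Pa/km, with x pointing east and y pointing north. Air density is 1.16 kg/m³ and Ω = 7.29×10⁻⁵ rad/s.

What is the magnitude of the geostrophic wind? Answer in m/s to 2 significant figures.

Coriolis parameter at 45°N:
f = 2Ω sin φ = 2 × 7.29×10⁻⁵ × sin 45° = 1.03×10⁻⁴ s⁻¹
Component geostrophic relations (x east, y north):
u_g = −(1/(fρ)) ∂P/∂y,  v_g = (1/(fρ)) ∂P/∂x
u_g = −(−0.62×10⁻³)/(1.03×10⁻⁴ × 1.16) = 5.18 m/s;  v_g = (−0.47×10⁻³)/(1.03×10⁻⁴ × 1.16) = −3.93 m/s
|V_g| = √(u_g² + v_g²) = 6.51 m/s

6.5 m/s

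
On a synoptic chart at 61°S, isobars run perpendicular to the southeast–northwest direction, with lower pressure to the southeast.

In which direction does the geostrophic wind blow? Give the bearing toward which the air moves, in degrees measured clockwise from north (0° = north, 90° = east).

The pressure-gradient force points toward the southeast (bearing 135°).
Geostrophic balance: in the Southern Hemisphere the Coriolis force deflects motion to the left, so the geostrophic wind blows 90° to the left of the pressure-gradient force (low pressure on the right).
Rotating 135° by 90° counterclockwise gives 045° — the wind blows toward the northeast.

045°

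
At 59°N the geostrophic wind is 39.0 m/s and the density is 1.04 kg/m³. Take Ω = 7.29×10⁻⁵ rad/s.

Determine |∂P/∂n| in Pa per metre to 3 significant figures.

5.07×10⁻³ Pa/m

Coriolis parameter at 59°N:
f = 2Ω sin φ = 2 × 7.29×10⁻⁵ × sin 59° = 1.25×10⁻⁴ s⁻¹
Geostrophic balance rearranged: |∂P/∂n| = f ρ V_g
|∂P/∂n| = 1.25×10⁻⁴ × 1.04 × 39.0 = 5.07×10⁻³ Pa/m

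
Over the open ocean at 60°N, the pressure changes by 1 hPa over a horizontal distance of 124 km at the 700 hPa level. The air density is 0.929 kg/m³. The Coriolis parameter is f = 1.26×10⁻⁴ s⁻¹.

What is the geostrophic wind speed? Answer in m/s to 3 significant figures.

Pressure gradient: |∂P/∂n| = 100 Pa / 124000 m = 8.06×10⁻⁴ Pa/m
Geostrophic balance (pressure-gradient force = Coriolis force):
V_g = (1/(fρ)) |∂P/∂n| = 8.06×10⁻⁴ / (1.26×10⁻⁴ × 0.929) = 6.89 m/s

6.89 m/s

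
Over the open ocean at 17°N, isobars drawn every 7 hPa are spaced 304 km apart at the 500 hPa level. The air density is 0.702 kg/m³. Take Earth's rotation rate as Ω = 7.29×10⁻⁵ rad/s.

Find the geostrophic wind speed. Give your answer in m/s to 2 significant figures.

Coriolis parameter at 17°N:
f = 2Ω sin φ = 2 × 7.29×10⁻⁵ × sin 17° = 4.26×10⁻⁵ s⁻¹
Pressure gradient: |∂P/∂n| = 700 Pa / 304000 m = 2.30×10⁻³ Pa/m
Geostrophic balance (pressure-gradient force = Coriolis force):
V_g = (1/(fρ)) |∂P/∂n| = 2.30×10⁻³ / (4.26×10⁻⁵ × 0.702) = 76.9 m/s

77 m/s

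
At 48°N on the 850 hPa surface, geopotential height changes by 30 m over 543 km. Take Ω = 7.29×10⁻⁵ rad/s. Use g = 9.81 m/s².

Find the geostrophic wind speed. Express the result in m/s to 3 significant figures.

Coriolis parameter at 48°N:
f = 2Ω sin φ = 2 × 7.29×10⁻⁵ × sin 48° = 1.08×10⁻⁴ s⁻¹
Height gradient: |∂Z/∂n| = 30 m / 543000 m = 5.52×10⁻⁵
On a pressure surface, geostrophic balance gives V_g = (g/f)|∂Z/∂n|:
V_g = 9.81 × 5.52×10⁻⁵ / 1.08×10⁻⁴ = 5.00 m/s

5.00 m/s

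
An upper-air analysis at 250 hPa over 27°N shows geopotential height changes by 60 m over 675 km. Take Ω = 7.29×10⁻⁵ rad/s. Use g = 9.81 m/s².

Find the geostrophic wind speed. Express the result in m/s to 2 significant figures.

Coriolis parameter at 27°N:
f = 2Ω sin φ = 2 × 7.29×10⁻⁵ × sin 27° = 6.62×10⁻⁵ s⁻¹
Height gradient: |∂Z/∂n| = 60 m / 675000 m = 8.89×10⁻⁵
On a pressure surface, geostrophic balance gives V_g = (g/f)|∂Z/∂n|:
V_g = 9.81 × 8.89×10⁻⁵ / 6.62×10⁻⁵ = 13.2 m/s

13 m/s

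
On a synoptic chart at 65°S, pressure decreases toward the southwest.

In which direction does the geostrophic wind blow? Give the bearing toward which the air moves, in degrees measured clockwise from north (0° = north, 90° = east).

135°

The pressure-gradient force points toward the southwest (bearing 225°).
Geostrophic balance: in the Southern Hemisphere the Coriolis force deflects motion to the left, so the geostrophic wind blows 90° to the left of the pressure-gradient force (low pressure on the right).
Rotating 225° by 90° counterclockwise gives 135° — the wind blows toward the southeast.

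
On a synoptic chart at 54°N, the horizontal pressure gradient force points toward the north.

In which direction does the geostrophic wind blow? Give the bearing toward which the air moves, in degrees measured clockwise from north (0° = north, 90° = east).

090°

The pressure-gradient force points toward the north (bearing 000°).
Geostrophic balance: in the Northern Hemisphere the Coriolis force deflects motion to the right, so the geostrophic wind blows 90° to the right of the pressure-gradient force (low pressure on the left).
Rotating 000° by 90° clockwise gives 090° — the wind blows toward the east.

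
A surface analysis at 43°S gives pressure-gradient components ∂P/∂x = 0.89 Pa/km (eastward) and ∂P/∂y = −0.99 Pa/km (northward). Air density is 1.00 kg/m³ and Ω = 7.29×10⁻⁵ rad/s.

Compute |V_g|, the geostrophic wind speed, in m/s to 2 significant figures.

Coriolis parameter at 43°S:
f = 2Ω sin φ = 2 × 7.29×10⁻⁵ × sin 43° = 9.94×10⁻⁵ s⁻¹
In the Southern Hemisphere f is negative: f = −9.94×10⁻⁵ s⁻¹.
Component geostrophic relations (x east, y north):
u_g = −(1/(fρ)) ∂P/∂y,  v_g = (1/(fρ)) ∂P/∂x
u_g = −(−0.99×10⁻³)/(−9.94×10⁻⁵ × 1.00) = −9.96 m/s;  v_g = (0.89×10⁻³)/(−9.94×10⁻⁵ × 1.00) = −8.95 m/s
|V_g| = √(u_g² + v_g²) = 13.4 m/s

13 m/s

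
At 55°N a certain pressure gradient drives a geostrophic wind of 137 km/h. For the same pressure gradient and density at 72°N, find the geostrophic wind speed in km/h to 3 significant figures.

With the same pressure gradient and density, V_g ∝ 1/f ∝ 1/sin φ.
V₂ = V₁ · sin φ₁ / sin φ₂ = 137 × sin 55° / sin 72°
V₂ = 137 × 0.8192/0.9511 = 118 km/h

118 km/h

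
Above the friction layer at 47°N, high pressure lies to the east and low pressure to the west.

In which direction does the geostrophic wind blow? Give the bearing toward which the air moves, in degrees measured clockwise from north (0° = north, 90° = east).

000°

The pressure-gradient force points toward the west (bearing 270°).
Geostrophic balance: in the Northern Hemisphere the Coriolis force deflects motion to the right, so the geostrophic wind blows 90° to the right of the pressure-gradient force (low pressure on the left).
Rotating 270° by 90° clockwise gives 000° — the wind blows toward the north.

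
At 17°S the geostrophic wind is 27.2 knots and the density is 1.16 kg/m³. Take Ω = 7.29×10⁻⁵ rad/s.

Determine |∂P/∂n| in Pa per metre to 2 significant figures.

Coriolis parameter at 17°S:
f = 2Ω sin φ = 2 × 7.29×10⁻⁵ × sin 17° = 4.26×10⁻⁵ s⁻¹
Wind speed in SI: 27.2 knots = 14.0 m/s
Geostrophic balance rearranged: |∂P/∂n| = f ρ V_g
|∂P/∂n| = 4.26×10⁻⁵ × 1.16 × 14.0 = 6.92×10⁻⁴ Pa/m

6.9×10⁻⁴ Pa/m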